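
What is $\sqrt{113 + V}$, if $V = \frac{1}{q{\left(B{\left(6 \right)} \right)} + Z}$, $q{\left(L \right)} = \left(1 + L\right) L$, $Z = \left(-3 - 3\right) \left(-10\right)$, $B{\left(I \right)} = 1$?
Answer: $\frac{7 \sqrt{8866}}{62} \approx 10.631$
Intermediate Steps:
$Z = 60$ ($Z = \left(-6\right) \left(-10\right) = 60$)
$q{\left(L \right)} = L \left(1 + L\right)$
$V = \frac{1}{62}$ ($V = \frac{1}{1 \left(1 + 1\right) + 60} = \frac{1}{1 \cdot 2 + 60} = \frac{1}{2 + 60} = \frac{1}{62} \approx 0.016129$)
$\sqrt{113 + V} = \sqrt{113 + \frac{1}{62}} = \sqrt{\frac{7007}{62}} = \frac{7 \sqrt{8866}}{62}$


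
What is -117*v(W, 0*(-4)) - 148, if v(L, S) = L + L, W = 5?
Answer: -1318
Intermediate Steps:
v(L, S) = 2*L
-117*v(W, 0*(-4)) - 148 = -234*5 - 148 = -117*10 - 148 = -1170 - 148 = -1318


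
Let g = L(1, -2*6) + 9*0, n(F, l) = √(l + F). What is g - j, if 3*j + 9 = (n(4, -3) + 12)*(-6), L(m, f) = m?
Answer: 30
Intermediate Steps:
n(F, l) = √(F + l)
j = -29 (j = -3 + ((√(4 - 3) + 12)*(-6))/3 = -3 + ((√1 + 12)*(-6))/3 = -3 + ((1 + 12)*(-6))/3 = -3 + (13*(-6))/3 = -3 + (⅓)*(-78) = -3 - 26 = -29)
g = 1 (g = 1 + 9*0 = 1 + 0 = 1)
g - j = 1 - 1*(-29) = 1 + 29 = 30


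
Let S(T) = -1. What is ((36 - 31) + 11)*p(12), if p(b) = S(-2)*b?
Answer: -192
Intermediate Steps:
p(b) = -b
((36 - 31) + 11)*p(12) = ((36 - 31) + 11)*(-1*12) = (5 + 11)*(-12) = 16*(-12) = -192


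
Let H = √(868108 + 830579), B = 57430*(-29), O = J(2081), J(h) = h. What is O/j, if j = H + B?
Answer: -3465843070/2773788622213 - 6243*√188743/2773788622213 ≈ -0.0012505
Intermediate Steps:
O = 2081
B = -1665470
H = 3*√188743 (H = √1698687 = 3*√188743 ≈ 1303.3)
j = -1665470 + 3*√188743 (j = 3*√188743 - 1665470 = -1665470 + 3*√188743 ≈ -1.6642e+6)
O/j = 2081/(-1665470 + 3*√188743)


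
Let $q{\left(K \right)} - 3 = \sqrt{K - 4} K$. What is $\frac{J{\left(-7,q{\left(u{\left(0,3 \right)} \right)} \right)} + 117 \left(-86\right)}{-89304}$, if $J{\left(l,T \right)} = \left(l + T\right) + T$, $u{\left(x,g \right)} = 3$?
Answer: $\frac{10063}{89304} - \frac{i}{14884} \approx 0.11268 - 6.7186 \cdot 10^{-5} i$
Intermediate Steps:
$q{\left(K \right)} = 3 + K \sqrt{-4 + K}$ ($q{\left(K \right)} = 3 + \sqrt{K - 4} K = 3 + \sqrt{-4 + K} K = 3 + K \sqrt{-4 + K}$)
$J{\left(l,T \right)} = l + 2 T$ ($J{\left(l,T \right)} = \left(T + l\right) + T = l + 2 T$)
$\frac{J{\left(-7,q{\left(u{\left(0,3 \right)} \right)} \right)} + 117 \left(-86\right)}{-89304} = \frac{\left(-7 + 2 \left(3 + 3 \sqrt{-4 + 3}\right)\right) + 117 \left(-86\right)}{-89304} = \left(\left(-7 + 2 \left(3 + 3 \sqrt{-1}\right)\right) - 10062\right) \left(- \frac{1}{89304}\right) = \left(\left(-7 + 2 \left(3 + 3 i\right)\right) - 10062\right) \left(- \frac{1}{89304}\right) = \left(\left(-7 + \left(6 + 6 i\right)\right) - 10062\right) \left(- \frac{1}{89304}\right) = \left(\left(-1 + 6 i\right) - 10062\right) \left(- \frac{1}{89304}\right) = \left(-10063 + 6 i\right) \left(- \frac{1}{89304}\right) = \frac{10063}{89304} - \frac{i}{14884}$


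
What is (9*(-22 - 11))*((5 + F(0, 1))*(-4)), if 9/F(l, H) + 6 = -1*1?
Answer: 30888/7 ≈ 4412.6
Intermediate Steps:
F(l, H) = -9/7 (F(l, H) = 9/(-6 - 1*1) = 9/(-6 - 1) = 9/(-7) = 9*(-⅐) = -9/7)
(9*(-22 - 11))*((5 + F(0, 1))*(-4)) = (9*(-22 - 11))*((5 - 9/7)*(-4)) = (9*(-33))*((26/7)*(-4)) = -297*(-104/7) = 30888/7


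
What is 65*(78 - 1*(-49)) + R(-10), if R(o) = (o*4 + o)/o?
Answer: 8260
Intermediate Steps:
R(o) = 5 (R(o) = (4*o + o)/o = (5*o)/o = 5)
65*(78 - 1*(-49)) + R(-10) = 65*(78 - 1*(-49)) + 5 = 65*(78 + 49) + 5 = 65*127 + 5 = 8255 + 5 = 8260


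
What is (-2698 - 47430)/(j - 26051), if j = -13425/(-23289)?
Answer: 194571832/101114719 ≈ 1.9243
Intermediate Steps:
j = 4475/7763 (j = -13425*(-1/23289) = 4475/7763 ≈ 0.57645)
(-2698 - 47430)/(j - 26051) = (-2698 - 47430)/(4475/7763 - 26051) = -50128/(-202229438/7763) = -50128*(-7763/202229438) = 194571832/101114719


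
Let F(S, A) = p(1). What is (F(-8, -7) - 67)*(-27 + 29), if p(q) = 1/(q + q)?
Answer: -133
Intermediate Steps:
p(q) = 1/(2*q)
F(S, A) = 1/2 (F(S, A) = (1/2)/1 = (1/2)*1 = 1/2)
(F(-8, -7) - 67)*(-27 + 29) = (1/2 - 67)*(-27 + 29) = -133/2*2 = -133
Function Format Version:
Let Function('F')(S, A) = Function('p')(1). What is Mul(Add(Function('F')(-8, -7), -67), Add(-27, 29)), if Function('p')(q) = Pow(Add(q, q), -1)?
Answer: -133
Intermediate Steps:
Function('p')(q) = Mul(Rational(1, 2), Pow(q, -1)) (Function('p')(q) = Pow(Mul(2, q), -1) = Mul(Rational(1, 2), Pow(q, -1)))
Function('F')(S, A) = Rational(1, 2) (Function('F')(S, A) = Mul(Rational(1, 2), Pow(1, -1)) = Mul(Rational(1, 2), 1) = Rational(1, 2))
Mul(Add(Function('F')(-8, -7), -67), Add(-27, 29)) = Mul(Add(Rational(1, 2), -67), Add(-27, 29)) = Mul(Rational(-133, 2), 2) = -133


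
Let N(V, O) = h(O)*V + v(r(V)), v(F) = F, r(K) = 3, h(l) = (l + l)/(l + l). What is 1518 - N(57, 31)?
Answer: 1458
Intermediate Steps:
h(l) = 1 (h(l) = (2*l)/((2*l)) = (2*l)*(1/(2*l)) = 1)
N(V, O) = 3 + V (N(V, O) = 1*V + 3 = V + 3 = 3 + V)
1518 - N(57, 31) = 1518 - (3 + 57) = 1518 - 1*60 = 1518 - 60 = 1458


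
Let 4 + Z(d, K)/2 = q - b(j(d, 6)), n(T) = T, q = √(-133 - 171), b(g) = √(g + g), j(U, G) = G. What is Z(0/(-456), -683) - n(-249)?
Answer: 241 - 4*√3 + 8*I*√19 ≈ 234.07 + 34.871*I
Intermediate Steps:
b(g) = √2*√g (b(g) = √(2*g) = √2*√g)
q = 4*I*√19 (q = √(-304) = 4*I*√19 ≈ 17.436*I)
Z(d, K) = -8 - 4*√3 + 8*I*√19 (Z(d, K) = -8 + 2*(4*I*√19 - √2*√6) = -8 + 2*(4*I*√19 - 2*√3) = -8 + 2*(-2*√3 + 4*I*√19) = -8 + (-4*√3 + 8*I*√19) = -8 - 4*√3 + 8*I*√19)
Z(0/(-456), -683) - n(-249) = (-8 - 4*√3 + 8*I*√19) - 1*(-249) = (-8 - 4*√3 + 8*I*√19) + 249 = 241 - 4*√3 + 8*I*√19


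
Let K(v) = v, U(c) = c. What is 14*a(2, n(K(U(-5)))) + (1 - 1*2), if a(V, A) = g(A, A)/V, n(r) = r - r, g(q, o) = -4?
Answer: -29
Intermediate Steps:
n(r) = 0
a(V, A) = -4/V
14*a(2, n(K(U(-5)))) + (1 - 1*2) = 14*(-4/2) + (1 - 1*2) = 14*(-4*½) + (1 - 2) = 14*(-2) - 1 = -28 - 1 = -29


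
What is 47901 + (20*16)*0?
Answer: 47901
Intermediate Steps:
47901 + (20*16)*0 = 47901 + 320*0 = 47901 + 0 = 47901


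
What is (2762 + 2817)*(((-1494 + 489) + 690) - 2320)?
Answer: -14700665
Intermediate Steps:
(2762 + 2817)*(((-1494 + 489) + 690) - 2320) = 5579*((-1005 + 690) - 2320) = 5579*(-315 - 2320) = 5579*(-2635) = -14700665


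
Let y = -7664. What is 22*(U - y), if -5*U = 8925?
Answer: 129338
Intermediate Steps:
U = -1785 (U = -1/5*8925 = -1785)
22*(U - y) = 22*(-1785 - 1*(-7664)) = 22*(-1785 + 7664) = 22*5879 = 129338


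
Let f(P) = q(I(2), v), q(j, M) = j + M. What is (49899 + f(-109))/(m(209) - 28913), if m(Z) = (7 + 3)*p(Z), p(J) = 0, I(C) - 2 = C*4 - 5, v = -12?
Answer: -49892/28913 ≈ -1.7256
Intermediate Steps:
I(C) = -3 + 4*C (I(C) = 2 + (C*4 - 5) = 2 + (4*C - 5) = 2 + (-5 + 4*C) = -3 + 4*C)
q(j, M) = M + j
m(Z) = 0 (m(Z) = (7 + 3)*0 = 10*0 = 0)
f(P) = -7 (f(P) = -12 + (-3 + 4*2) = -12 + (-3 + 8) = -12 + 5 = -7)
(49899 + f(-109))/(m(209) - 28913) = (49899 - 7)/(0 - 28913) = 49892/(-28913) = 49892*(-1/28913) = -49892/28913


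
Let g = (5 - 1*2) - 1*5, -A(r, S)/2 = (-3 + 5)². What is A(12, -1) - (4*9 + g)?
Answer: -42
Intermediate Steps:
A(r, S) = -8 (A(r, S) = -2*(-3 + 5)² = -2*2² = -2*4 = -8)
g = -2 (g = (5 - 2) - 5 = 3 - 5 = -2)
A(12, -1) - (4*9 + g) = -8 - (4*9 - 2) = -8 - (36 - 2) = -8 - 1*34 = -8 - 34 = -42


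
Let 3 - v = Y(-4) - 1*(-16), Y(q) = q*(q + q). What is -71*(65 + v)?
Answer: -1420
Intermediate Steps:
Y(q) = 2*q² (Y(q) = q*(2*q) = 2*q²)
v = -45 (v = 3 - (2*(-4)² - 1*(-16)) = 3 - (2*16 + 16) = 3 - (32 + 16) = 3 - 1*48 = 3 - 48 = -45)
-71*(65 + v) = -71*(65 - 45) = -71*20 = -1420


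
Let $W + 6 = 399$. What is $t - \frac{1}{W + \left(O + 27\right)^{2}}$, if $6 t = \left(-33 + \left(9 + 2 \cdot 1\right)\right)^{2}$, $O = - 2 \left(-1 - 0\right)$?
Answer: $\frac{298625}{3702} \approx 80.666$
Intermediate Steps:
$W = 393$ ($W = -6 + 399 = 393$)
$O = 2$ ($O = - 2 \left(-1 + 0\right) = \left(-2\right) \left(-1\right) = 2$)
$t = \frac{242}{3}$ ($t = \frac{\left(-33 + \left(9 + 2 \cdot 1\right)\right)^{2}}{6} = \frac{\left(-33 + \left(9 + 2\right)\right)^{2}}{6} = \frac{\left(-33 + 11\right)^{2}}{6} = \frac{\left(-22\right)^{2}}{6} = \frac{1}{6} \cdot 484 = \frac{242}{3} \approx 80.667$)
$t - \frac{1}{W + \left(O + 27\right)^{2}} = \frac{242}{3} - \frac{1}{393 + \left(2 + 27\right)^{2}} = \frac{242}{3} - \frac{1}{393 + 29^{2}} = \frac{242}{3} - \frac{1}{393 + 841} = \frac{242}{3} - \frac{1}{1234} = \frac{298625}{3702}$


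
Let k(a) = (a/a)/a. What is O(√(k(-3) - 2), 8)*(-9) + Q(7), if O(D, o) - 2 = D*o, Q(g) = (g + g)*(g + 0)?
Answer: 80 - 24*I*√21 ≈ 80.0 - 109.98*I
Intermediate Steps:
Q(g) = 2*g² (Q(g) = (2*g)*g = 2*g²)
k(a) = 1/a
O(D, o) = 2 + D*o
O(√(k(-3) - 2), 8)*(-9) + Q(7) = (2 + √(1/(-3) - 2)*8)*(-9) + 2*7² = (2 + √(-⅓ - 2)*8)*(-9) + 2*49 = (2 + √(-7/3)*8)*(-9) + 98 = (2 + (I*√21/3)*8)*(-9) + 98 = (2 + 8*I*√21/3)*(-9) + 98 = (-18 - 24*I*√21) + 98 = 80 - 24*I*√21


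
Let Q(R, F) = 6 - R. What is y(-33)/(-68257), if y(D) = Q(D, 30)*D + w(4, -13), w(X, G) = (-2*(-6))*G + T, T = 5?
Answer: 1438/68257 ≈ 0.021067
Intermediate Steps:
w(X, G) = 5 + 12*G (w(X, G) = (-2*(-6))*G + 5 = 12*G + 5 = 5 + 12*G)
y(D) = -151 + D*(6 - D) (y(D) = (6 - D)*D + (5 + 12*(-13)) = D*(6 - D) + (5 - 156) = D*(6 - D) - 151 = -151 + D*(6 - D))
y(-33)/(-68257) = (-151 - 1*(-33)*(-6 - 33))/(-68257) = (-151 - 1*(-33)*(-39))*(-1/68257) = (-151 - 1287)*(-1/68257) = -1438*(-1/68257) = 1438/68257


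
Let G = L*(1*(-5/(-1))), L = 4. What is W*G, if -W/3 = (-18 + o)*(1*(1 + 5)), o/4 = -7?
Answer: 16560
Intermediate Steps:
o = -28 (o = 4*(-7) = -28)
W = 828 (W = -3*(-18 - 28)*1*(1 + 5) = -(-138)*1*6 = -(-138)*6 = -3*(-276) = 828)
G = 20 (G = 4*(1*(-5/(-1))) = 4*(1*(-5*(-1))) = 4*(1*5) = 4*5 = 20)
W*G = 828*20 = 16560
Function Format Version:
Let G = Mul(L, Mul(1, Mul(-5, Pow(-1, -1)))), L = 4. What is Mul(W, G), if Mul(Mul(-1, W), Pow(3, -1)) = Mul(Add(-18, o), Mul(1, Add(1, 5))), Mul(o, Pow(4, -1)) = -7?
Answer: 16560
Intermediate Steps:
o = -28 (o = Mul(4, -7) = -28)
W = 828 (W = Mul(-3, Mul(Add(-18, -28), Mul(1, Add(1, 5)))) = Mul(-3, Mul(-46, Mul(1, 6))) = Mul(-3, Mul(-46, 6)) = Mul(-3, -276) = 828)
G = 20 (G = Mul(4, Mul(1, Mul(-5, Pow(-1, -1)))) = Mul(4, Mul(1, Mul(-5, -1))) = Mul(4, Mul(1, 5)) = Mul(4, 5) = 20)
Mul(W, G) = Mul(828, 20) = 16560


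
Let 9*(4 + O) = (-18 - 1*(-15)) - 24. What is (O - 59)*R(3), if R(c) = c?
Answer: -198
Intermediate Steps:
O = -7 (O = -4 + ((-18 - 1*(-15)) - 24)/9 = -4 + ((-18 + 15) - 24)/9 = -4 + (-3 - 24)/9 = -4 + (1/9)*(-27) = -4 - 3 = -7)
(O - 59)*R(3) = (-7 - 59)*3 = -66*3 = -198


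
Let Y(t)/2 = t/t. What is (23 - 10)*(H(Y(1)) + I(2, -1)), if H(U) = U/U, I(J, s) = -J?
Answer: -13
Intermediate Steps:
Y(t) = 2 (Y(t) = 2*(t/t) = 2*1 = 2)
H(U) = 1
(23 - 10)*(H(Y(1)) + I(2, -1)) = (23 - 10)*(1 - 1*2) = 13*(1 - 2) = 13*(-1) = -13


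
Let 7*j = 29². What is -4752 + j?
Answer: -32423/7 ≈ -4631.9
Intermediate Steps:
j = 841/7 (j = (⅐)*29² = (⅐)*841 = 841/7 ≈ 120.14)
-4752 + j = -4752 + 841/7 = -32423/7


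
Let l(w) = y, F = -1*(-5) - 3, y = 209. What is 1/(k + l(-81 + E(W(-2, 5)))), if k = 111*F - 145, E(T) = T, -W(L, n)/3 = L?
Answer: 1/286 ≈ 0.0034965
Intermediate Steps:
W(L, n) = -3*L
F = 2 (F = 5 - 3 = 2)
l(w) = 209
k = 77 (k = 111*2 - 145 = 222 - 145 = 77)
1/(k + l(-81 + E(W(-2, 5)))) = 1/(77 + 209) = 1/286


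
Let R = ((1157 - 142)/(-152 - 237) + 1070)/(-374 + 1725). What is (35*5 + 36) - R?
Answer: 110473514/525539 ≈ 210.21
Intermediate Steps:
R = 415215/525539 (R = (1015/(-389) + 1070)/1351 = (1015*(-1/389) + 1070)*(1/1351) = (-1015/389 + 1070)*(1/1351) = (415215/389)*(1/1351) = 415215/525539 ≈ 0.79007)
(35*5 + 36) - R = (35*5 + 36) - 1*415215/525539 = (175 + 36) - 415215/525539 = 211 - 415215/525539 = 110473514/525539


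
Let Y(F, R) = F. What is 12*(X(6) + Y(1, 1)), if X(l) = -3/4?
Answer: 3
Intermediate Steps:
X(l) = -3/4 (X(l) = -3*1/4 = -3/4)
12*(X(6) + Y(1, 1)) = 12*(-3/4 + 1) = 12*(1/4) = 3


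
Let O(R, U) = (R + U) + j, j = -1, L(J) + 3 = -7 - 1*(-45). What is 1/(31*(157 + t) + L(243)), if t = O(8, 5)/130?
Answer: 65/318816 ≈ 0.00020388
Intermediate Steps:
L(J) = 35 (L(J) = -3 + (-7 - 1*(-45)) = -3 + (-7 + 45) = -3 + 38 = 35)
O(R, U) = -1 + R + U (O(R, U) = (R + U) - 1 = -1 + R + U)
t = 6/65 (t = (-1 + 8 + 5)/130 = 12*(1/130) = 6/65 ≈ 0.092308)
1/(31*(157 + t) + L(243)) = 1/(31*(157 + 6/65) + 35) = 1/(31*(10211/65) + 35) = 1/(316541/65 + 35) = 1/(318816/65) = 65/318816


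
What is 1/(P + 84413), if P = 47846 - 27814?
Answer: 1/104445 ≈ 9.5744e-6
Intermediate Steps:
P = 20032
1/(P + 84413) = 1/(20032 + 84413) = 1/104445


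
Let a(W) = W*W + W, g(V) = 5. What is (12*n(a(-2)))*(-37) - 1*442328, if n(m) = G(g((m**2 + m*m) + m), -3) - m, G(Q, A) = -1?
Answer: -440996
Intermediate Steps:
a(W) = W + W**2 (a(W) = W**2 + W = W + W**2)
n(m) = -1 - m
(12*n(a(-2)))*(-37) - 1*442328 = (12*(-1 - (-2)*(1 - 2)))*(-37) - 1*442328 = (12*(-1 - (-2)*(-1)))*(-37) - 442328 = (12*(-1 - 1*2))*(-37) - 442328 = (12*(-1 - 2))*(-37) - 442328 = (12*(-3))*(-37) - 442328 = -36*(-37) - 442328 = 1332 - 442328 = -440996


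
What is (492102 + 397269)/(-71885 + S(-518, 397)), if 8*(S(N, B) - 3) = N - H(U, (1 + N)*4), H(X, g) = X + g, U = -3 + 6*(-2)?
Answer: -7114968/573491 ≈ -12.406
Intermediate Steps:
U = -15 (U = -3 - 12 = -15)
S(N, B) = 35/8 - 3*N/8 (S(N, B) = 3 + (N - (-15 + (1 + N)*4))/8 = 3 + (N - (-15 + (4 + 4*N)))/8 = 3 + (N - (-11 + 4*N))/8 = 3 + (N + (11 - 4*N))/8 = 3 + (11 - 3*N)/8 = 3 + (11/8 - 3*N/8) = 35/8 - 3*N/8)
(492102 + 397269)/(-71885 + S(-518, 397)) = (492102 + 397269)/(-71885 + (35/8 - 3/8*(-518))) = 889371/(-71885 + (35/8 + 777/4)) = 889371/(-71885 + 1589/8) = 889371/(-573491/8) = 889371*(-8/573491) = -7114968/573491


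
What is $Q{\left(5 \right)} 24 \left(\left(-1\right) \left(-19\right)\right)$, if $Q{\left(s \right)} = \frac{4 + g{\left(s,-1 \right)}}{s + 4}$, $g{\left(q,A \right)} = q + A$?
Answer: $\frac{1216}{3} \approx 405.33$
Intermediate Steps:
$g{\left(q,A \right)} = A + q$
$Q{\left(s \right)} = \frac{3 + s}{4 + s}$ ($Q{\left(s \right)} = \frac{4 + \left(-1 + s\right)}{s + 4} = \frac{3 + s}{4 + s}$)
$Q{\left(5 \right)} 24 \left(\left(-1\right) \left(-19\right)\right) = \frac{3 + 5}{4 + 5} \cdot 24 \left(\left(-1\right) \left(-19\right)\right) = \frac{1}{9} \cdot 8 \cdot 24 \cdot 19 = \frac{8}{9} \cdot 24 \cdot 19 = \frac{64}{3} \cdot 19 = \frac{1216}{3}$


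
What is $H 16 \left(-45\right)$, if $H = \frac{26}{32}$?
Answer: $-585$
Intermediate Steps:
$H = \frac{13}{16}$ ($H = 26 \cdot \frac{1}{32} = \frac{13}{16} \approx 0.8125$)
$H 16 \left(-45\right) = \frac{13}{16} \cdot 16 \left(-45\right) = 13 \left(-45\right) = -585$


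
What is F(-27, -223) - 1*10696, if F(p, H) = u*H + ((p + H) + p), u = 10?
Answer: -13203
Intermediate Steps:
F(p, H) = 2*p + 11*H (F(p, H) = 10*H + ((p + H) + p) = 10*H + ((H + p) + p) = 10*H + (H + 2*p) = 2*p + 11*H)
F(-27, -223) - 1*10696 = (2*(-27) + 11*(-223)) - 1*10696 = (-54 - 2453) - 10696 = -2507 - 10696 = -13203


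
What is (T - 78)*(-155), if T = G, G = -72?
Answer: 23250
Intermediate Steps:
T = -72
(T - 78)*(-155) = (-72 - 78)*(-155) = -150*(-155) = 23250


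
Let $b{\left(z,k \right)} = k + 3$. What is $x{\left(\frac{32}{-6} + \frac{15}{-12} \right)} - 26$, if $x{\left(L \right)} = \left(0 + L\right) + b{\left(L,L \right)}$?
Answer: $- \frac{217}{6} \approx -36.167$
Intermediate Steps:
$b{\left(z,k \right)} = 3 + k$
$x{\left(L \right)} = 3 + 2 L$ ($x{\left(L \right)} = \left(0 + L\right) + \left(3 + L\right) = L + \left(3 + L\right) = 3 + 2 L$)
$x{\left(\frac{32}{-6} + \frac{15}{-12} \right)} - 26 = \left(3 + 2 \left(\frac{32}{-6} + \frac{15}{-12}\right)\right) - 26 = \left(3 + 2 \left(32 \left(- \frac{1}{6}\right) + 15 \left(- \frac{1}{12}\right)\right)\right) - 26 = \left(3 + 2 \left(- \frac{16}{3} - \frac{5}{4}\right)\right) - 26 = \left(3 + 2 \left(- \frac{79}{12}\right)\right) - 26 = \left(3 - \frac{79}{6}\right) - 26 = - \frac{61}{6} - 26 = - \frac{217}{6}$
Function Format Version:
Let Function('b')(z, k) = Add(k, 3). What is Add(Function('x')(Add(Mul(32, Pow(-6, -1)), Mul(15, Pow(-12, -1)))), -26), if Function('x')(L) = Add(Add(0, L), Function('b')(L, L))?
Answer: Rational(-217, 6) ≈ -36.167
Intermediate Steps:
Function('b')(z, k) = Add(3, k)
Function('x')(L) = Add(3, Mul(2, L)) (Function('x')(L) = Add(Add(0, L), Add(3, L)) = Add(L, Add(3, L)) = Add(3, Mul(2, L)))
Add(Function('x')(Add(Mul(32, Pow(-6, -1)), Mul(15, Pow(-12, -1)))), -26) = Add(Add(3, Mul(2, Add(Mul(32, Pow(-6, -1)), Mul(15, Pow(-12, -1))))), -26) = Add(Add(3, Mul(2, Add(Mul(32, Rational(-1, 6)), Mul(15, Rational(-1, 12))))), -26) = Add(Add(3, Mul(2, Add(Rational(-16, 3), Rational(-5, 4)))), -26) = Add(Add(3, Mul(2, Rational(-79, 12))), -26) = Add(Add(3, Rational(-79, 6)), -26) = Add(Rational(-61, 6), -26) = Rational(-217, 6)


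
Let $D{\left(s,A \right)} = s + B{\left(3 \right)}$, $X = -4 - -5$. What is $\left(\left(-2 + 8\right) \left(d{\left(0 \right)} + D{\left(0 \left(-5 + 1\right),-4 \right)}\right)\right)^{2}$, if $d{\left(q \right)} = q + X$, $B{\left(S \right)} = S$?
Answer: $576$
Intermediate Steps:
$X = 1$ ($X = -4 + 5 = 1$)
$D{\left(s,A \right)} = 3 + s$ ($D{\left(s,A \right)} = s + 3 = 3 + s$)
$d{\left(q \right)} = 1 + q$ ($d{\left(q \right)} = q + 1 = 1 + q$)
$\left(\left(-2 + 8\right) \left(d{\left(0 \right)} + D{\left(0 \left(-5 + 1\right),-4 \right)}\right)\right)^{2} = \left(\left(-2 + 8\right) \left(\left(1 + 0\right) + \left(3 + 0 \left(-5 + 1\right)\right)\right)\right)^{2} = \left(6 \left(1 + \left(3 + 0 \left(-4\right)\right)\right)\right)^{2} = \left(6 \left(1 + \left(3 + 0\right)\right)\right)^{2} = \left(6 \left(1 + 3\right)\right)^{2} = \left(6 \cdot 4\right)^{2} = 24^{2} = 576$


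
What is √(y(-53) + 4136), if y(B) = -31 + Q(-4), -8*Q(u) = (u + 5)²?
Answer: √65678/4 ≈ 64.069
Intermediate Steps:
Q(u) = -(5 + u)²/8 (Q(u) = -(u + 5)²/8 = -(5 + u)²/8)
y(B) = -249/8 (y(B) = -31 - (5 - 4)²/8 = -31 - ⅛*1² = -31 - ⅛*1 = -31 - ⅛ = -249/8)
√(y(-53) + 4136) = √(-249/8 + 4136) = √(32839/8) = √65678/4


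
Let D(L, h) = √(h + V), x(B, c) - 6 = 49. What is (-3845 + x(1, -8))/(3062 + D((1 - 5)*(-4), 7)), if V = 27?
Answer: -1160498/937581 + 379*√34/937581 ≈ -1.2354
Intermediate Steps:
x(B, c) = 55 (x(B, c) = 6 + 49 = 55)
D(L, h) = √(27 + h) (D(L, h) = √(h + 27) = √(27 + h))
(-3845 + x(1, -8))/(3062 + D((1 - 5)*(-4), 7)) = (-3845 + 55)/(3062 + √(27 + 7)) = -3790/(3062 + √34)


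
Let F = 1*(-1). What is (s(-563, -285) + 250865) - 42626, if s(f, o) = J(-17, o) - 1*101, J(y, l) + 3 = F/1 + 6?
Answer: 208140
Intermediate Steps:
F = -1
J(y, l) = 2 (J(y, l) = -3 + (-1/1 + 6) = -3 + (-1*1 + 6) = -3 + (-1 + 6) = -3 + 5 = 2)
s(f, o) = -99 (s(f, o) = 2 - 1*101 = 2 - 101 = -99)
(s(-563, -285) + 250865) - 42626 = (-99 + 250865) - 42626 = 250766 - 42626 = 208140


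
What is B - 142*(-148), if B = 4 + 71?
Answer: 21091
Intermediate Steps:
B = 75
B - 142*(-148) = 75 - 142*(-148) = 75 + 21016 = 21091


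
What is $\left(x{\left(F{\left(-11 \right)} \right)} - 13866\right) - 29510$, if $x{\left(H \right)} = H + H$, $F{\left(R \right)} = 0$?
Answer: $-43376$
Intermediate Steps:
$x{\left(H \right)} = 2 H$
$\left(x{\left(F{\left(-11 \right)} \right)} - 13866\right) - 29510 = \left(2 \cdot 0 - 13866\right) - 29510 = \left(0 - 13866\right) - 29510 = -13866 - 29510 = -43376$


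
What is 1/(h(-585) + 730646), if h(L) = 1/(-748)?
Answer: 748/546523207 ≈ 1.3687e-6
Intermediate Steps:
h(L) = -1/748
1/(h(-585) + 730646) = 1/(-1/748 + 730646) = 1/(546523207/748) = 748/546523207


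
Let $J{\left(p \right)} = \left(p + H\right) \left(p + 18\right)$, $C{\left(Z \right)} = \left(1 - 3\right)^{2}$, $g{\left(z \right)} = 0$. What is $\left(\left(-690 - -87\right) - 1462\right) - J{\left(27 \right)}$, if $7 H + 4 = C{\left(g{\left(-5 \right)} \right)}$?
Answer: $-3280$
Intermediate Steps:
$C{\left(Z \right)} = 4$ ($C{\left(Z \right)} = \left(-2\right)^{2} = 4$)
$H = 0$ ($H = - \frac{4}{7} + \frac{1}{7} \cdot 4 = - \frac{4}{7} + \frac{4}{7} = 0$)
$J{\left(p \right)} = p \left(18 + p\right)$ ($J{\left(p \right)} = \left(p + 0\right) \left(p + 18\right) = p \left(18 + p\right)$)
$\left(\left(-690 - -87\right) - 1462\right) - J{\left(27 \right)} = \left(\left(-690 - -87\right) - 1462\right) - 27 \left(18 + 27\right) = \left(\left(-690 + 87\right) - 1462\right) - 27 \cdot 45 = \left(-603 - 1462\right) - 1215 = -2065 - 1215 = -3280$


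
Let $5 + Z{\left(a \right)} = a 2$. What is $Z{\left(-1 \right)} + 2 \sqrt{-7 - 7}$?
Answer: $-7 + 2 i \sqrt{14} \approx -7.0 + 7.4833 i$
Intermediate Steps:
$Z{\left(a \right)} = -5 + 2 a$ ($Z{\left(a \right)} = -5 + a 2 = -5 + 2 a$)
$Z{\left(-1 \right)} + 2 \sqrt{-7 - 7} = \left(-5 + 2 \left(-1\right)\right) + 2 \sqrt{-7 - 7} = \left(-5 - 2\right) + 2 \sqrt{-14} = -7 + 2 i \sqrt{14}$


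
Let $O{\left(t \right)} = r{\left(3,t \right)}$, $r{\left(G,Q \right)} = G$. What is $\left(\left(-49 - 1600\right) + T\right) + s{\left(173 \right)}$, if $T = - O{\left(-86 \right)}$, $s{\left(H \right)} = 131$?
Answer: $-1521$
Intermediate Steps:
$O{\left(t \right)} = 3$
$T = -3$ ($T = \left(-1\right) 3 = -3$)
$\left(\left(-49 - 1600\right) + T\right) + s{\left(173 \right)} = \left(\left(-49 - 1600\right) - 3\right) + 131 = \left(-1649 - 3\right) + 131 = -1652 + 131 = -1521$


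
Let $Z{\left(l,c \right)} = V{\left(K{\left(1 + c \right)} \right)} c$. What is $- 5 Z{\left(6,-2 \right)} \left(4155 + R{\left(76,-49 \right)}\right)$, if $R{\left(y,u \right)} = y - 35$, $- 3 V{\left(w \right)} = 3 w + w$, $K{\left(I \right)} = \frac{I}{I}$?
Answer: $- \frac{167840}{3} \approx -55947.0$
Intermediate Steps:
$K{\left(I \right)} = 1$
$V{\left(w \right)} = - \frac{4 w}{3}$ ($V{\left(w \right)} = - \frac{3 w + w}{3} = - \frac{4 w}{3}$)
$R{\left(y,u \right)} = -35 + y$ ($R{\left(y,u \right)} = y - 35 = -35 + y$)
$Z{\left(l,c \right)} = - \frac{4 c}{3}$ ($Z{\left(l,c \right)} = \left(- \frac{4}{3}\right) 1 c = - \frac{4 c}{3}$)
$- 5 Z{\left(6,-2 \right)} \left(4155 + R{\left(76,-49 \right)}\right) = - 5 \left(\left(- \frac{4}{3}\right) \left(-2\right)\right) \left(4155 + \left(-35 + 76\right)\right) = \left(-5\right) \frac{8}{3} \left(4155 + 41\right) = \left(- \frac{40}{3}\right) 4196 = - \frac{167840}{3}$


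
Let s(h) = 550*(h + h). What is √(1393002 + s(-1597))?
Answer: I*√363698 ≈ 603.07*I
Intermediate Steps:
s(h) = 1100*h (s(h) = 550*(2*h) = 1100*h)
√(1393002 + s(-1597)) = √(1393002 + 1100*(-1597)) = √(1393002 - 1756700) = √(-363698) = I*√363698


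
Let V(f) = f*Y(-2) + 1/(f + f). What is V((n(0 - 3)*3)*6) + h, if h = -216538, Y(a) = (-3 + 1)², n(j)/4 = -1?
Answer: -31222945/144 ≈ -2.1683e+5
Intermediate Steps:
n(j) = -4 (n(j) = 4*(-1) = -4)
Y(a) = 4 (Y(a) = (-2)² = 4)
V(f) = 1/(2*f) + 4*f (V(f) = f*4 + 1/(f + f) = 4*f + 1/(2*f) = 1/(2*f) + 4*f)
V((n(0 - 3)*3)*6) + h = (1/(2*((-4*3*6))) + 4*(-4*3*6)) - 216538 = (1/(2*((-12*6))) + 4*(-12*6)) - 216538 = ((½)/(-72) + 4*(-72)) - 216538 = ((½)*(-1/72) - 288) - 216538 = (-1/144 - 288) - 216538 = -41473/144 - 216538 = -31222945/144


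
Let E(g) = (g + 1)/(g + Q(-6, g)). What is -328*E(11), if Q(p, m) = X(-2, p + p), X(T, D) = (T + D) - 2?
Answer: 3936/5 ≈ 787.20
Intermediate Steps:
X(T, D) = -2 + D + T (X(T, D) = (D + T) - 2 = -2 + D + T)
Q(p, m) = -4 + 2*p (Q(p, m) = -2 + (p + p) - 2 = -2 + 2*p - 2 = -4 + 2*p)
E(g) = (1 + g)/(-16 + g) (E(g) = (g + 1)/(g + (-4 + 2*(-6))) = (1 + g)/(g + (-4 - 12)) = (1 + g)/(g - 16) = (1 + g)/(-16 + g))
-328*E(11) = -328*(1 + 11)/(-16 + 11) = -328*12/(-5) = -(-328)*12/5 = -328*(-12/5) = 3936/5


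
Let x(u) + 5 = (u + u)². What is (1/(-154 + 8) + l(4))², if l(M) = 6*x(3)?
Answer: 737394025/21316 ≈ 34593.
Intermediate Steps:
x(u) = -5 + 4*u² (x(u) = -5 + (u + u)² = -5 + (2*u)² = -5 + 4*u²)
l(M) = 186 (l(M) = 6*(-5 + 4*3²) = 6*(-5 + 4*9) = 6*(-5 + 36) = 6*31 = 186)
(1/(-154 + 8) + l(4))² = (1/(-154 + 8) + 186)² = (1/(-146) + 186)² = (-1/146 + 186)² = (27155/146)² = 737394025/21316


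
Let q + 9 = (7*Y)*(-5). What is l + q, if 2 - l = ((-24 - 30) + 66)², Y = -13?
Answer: 304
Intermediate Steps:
l = -142 (l = 2 - ((-24 - 30) + 66)² = 2 - (-54 + 66)² = 2 - 1*12² = 2 - 1*144 = 2 - 144 = -142)
q = 446 (q = -9 + (7*(-13))*(-5) = -9 - 91*(-5) = -9 + 455 = 446)
l + q = -142 + 446 = 304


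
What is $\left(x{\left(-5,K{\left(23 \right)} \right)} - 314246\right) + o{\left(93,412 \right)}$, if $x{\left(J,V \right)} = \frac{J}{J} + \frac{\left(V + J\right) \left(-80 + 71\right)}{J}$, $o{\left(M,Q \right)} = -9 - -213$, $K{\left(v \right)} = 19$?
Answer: $- \frac{1570079}{5} \approx -3.1402 \cdot 10^{5}$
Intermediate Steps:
$o{\left(M,Q \right)} = 204$ ($o{\left(M,Q \right)} = -9 + 213 = 204$)
$x{\left(J,V \right)} = 1 + \frac{- 9 J - 9 V}{J}$ ($x{\left(J,V \right)} = 1 + \frac{\left(J + V\right) \left(-9\right)}{J} = 1 + \frac{- 9 J - 9 V}{J}$)
$\left(x{\left(-5,K{\left(23 \right)} \right)} - 314246\right) + o{\left(93,412 \right)} = \left(\left(-8 - \frac{171}{-5}\right) - 314246\right) + 204 = \left(\left(-8 - 171 \left(- \frac{1}{5}\right)\right) - 314246\right) + 204 = \left(\left(-8 + \frac{171}{5}\right) - 314246\right) + 204 = \left(\frac{131}{5} - 314246\right) + 204 = - \frac{1571099}{5} + 204 = - \frac{1570079}{5}$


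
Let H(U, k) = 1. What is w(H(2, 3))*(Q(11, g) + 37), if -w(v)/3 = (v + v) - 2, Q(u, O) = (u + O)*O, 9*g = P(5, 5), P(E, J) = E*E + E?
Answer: 0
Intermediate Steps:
P(E, J) = E + E² (P(E, J) = E² + E = E + E²)
g = 10/3 (g = (5*(1 + 5))/9 = (5*6)/9 = (⅑)*30 = 10/3 ≈ 3.3333)
Q(u, O) = O*(O + u) (Q(u, O) = (O + u)*O = O*(O + u))
w(v) = 6 - 6*v (w(v) = -3*((v + v) - 2) = -3*(2*v - 2) = -3*(-2 + 2*v) = 6 - 6*v)
w(H(2, 3))*(Q(11, g) + 37) = (6 - 6*1)*(10*(10/3 + 11)/3 + 37) = (6 - 6)*((10/3)*(43/3) + 37) = 0*(430/9 + 37) = 0*(763/9) = 0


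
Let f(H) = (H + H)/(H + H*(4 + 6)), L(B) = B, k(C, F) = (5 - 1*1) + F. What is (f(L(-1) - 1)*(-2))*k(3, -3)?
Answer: -4/11 ≈ -0.36364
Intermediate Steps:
k(C, F) = 4 + F (k(C, F) = (5 - 1) + F = 4 + F)
f(H) = 2/11 (f(H) = (2*H)/(H + H*10) = (2*H)/(H + 10*H) = (2*H)/((11*H)) = (2*H)*(1/(11*H)) = 2/11)
(f(L(-1) - 1)*(-2))*k(3, -3) = ((2/11)*(-2))*(4 - 3) = -4/11*1 = -4/11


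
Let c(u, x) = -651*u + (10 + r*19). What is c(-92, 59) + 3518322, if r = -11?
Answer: 3578015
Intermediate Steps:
c(u, x) = -199 - 651*u (c(u, x) = -651*u + (10 - 11*19) = -651*u + (10 - 209) = -651*u - 199 = -199 - 651*u)
c(-92, 59) + 3518322 = (-199 - 651*(-92)) + 3518322 = (-199 + 59892) + 3518322 = 59693 + 3518322 = 3578015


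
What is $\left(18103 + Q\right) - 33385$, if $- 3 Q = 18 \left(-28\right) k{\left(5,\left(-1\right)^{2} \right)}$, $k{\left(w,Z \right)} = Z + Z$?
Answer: $-14946$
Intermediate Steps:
$k{\left(w,Z \right)} = 2 Z$
$Q = 336$ ($Q = - \frac{18 \left(-28\right) 2 \left(-1\right)^{2}}{3} = - \frac{\left(-504\right) 2 \cdot 1}{3} = - \frac{\left(-504\right) 2}{3} = \left(- \frac{1}{3}\right) \left(-1008\right) = 336$)
$\left(18103 + Q\right) - 33385 = \left(18103 + 336\right) - 33385 = 18439 - 33385 = -14946$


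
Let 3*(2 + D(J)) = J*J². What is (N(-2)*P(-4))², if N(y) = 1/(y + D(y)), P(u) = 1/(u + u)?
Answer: 9/25600 ≈ 0.00035156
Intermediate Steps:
P(u) = 1/(2*u)
D(J) = -2 + J³/3 (D(J) = -2 + (J*J²)/3 = -2 + J³/3)
N(y) = 1/(-2 + y + y³/3) (N(y) = 1/(y + (-2 + y³/3)) = 1/(-2 + y + y³/3))
(N(-2)*P(-4))² = ((3/(-6 + (-2)³ + 3*(-2)))*((½)/(-4)))² = ((3/(-6 - 8 - 6))*((½)*(-¼)))² = ((3/(-20))*(-⅛))² = ((3*(-1/20))*(-⅛))² = (-3/20*(-⅛))² = (3/160)² = 9/25600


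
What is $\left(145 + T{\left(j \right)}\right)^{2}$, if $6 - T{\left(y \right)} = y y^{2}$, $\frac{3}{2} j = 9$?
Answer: $4225$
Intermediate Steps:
$j = 6$ ($j = \frac{2}{3} \cdot 9 = 6$)
$T{\left(y \right)} = 6 - y^{3}$ ($T{\left(y \right)} = 6 - y y^{2} = 6 - y^{3}$)
$\left(145 + T{\left(j \right)}\right)^{2} = \left(145 + \left(6 - 6^{3}\right)\right)^{2} = \left(145 + \left(6 - 216\right)\right)^{2} = \left(145 - 210\right)^{2} = \left(-65\right)^{2} = 4225$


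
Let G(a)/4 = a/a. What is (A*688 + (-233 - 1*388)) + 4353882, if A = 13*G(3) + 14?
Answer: 4398669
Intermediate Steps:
G(a) = 4 (G(a) = 4*(a/a) = 4*1 = 4)
A = 66 (A = 13*4 + 14 = 52 + 14 = 66)
(A*688 + (-233 - 1*388)) + 4353882 = (66*688 + (-233 - 1*388)) + 4353882 = (45408 + (-233 - 388)) + 4353882 = (45408 - 621) + 4353882 = 44787 + 4353882 = 4398669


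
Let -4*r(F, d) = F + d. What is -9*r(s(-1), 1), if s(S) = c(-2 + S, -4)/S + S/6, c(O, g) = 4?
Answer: -57/8 ≈ -7.1250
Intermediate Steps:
s(S) = 4/S + S/6
r(F, d) = -F/4 - d/4 (r(F, d) = -(F + d)/4 = -F/4 - d/4)
-9*r(s(-1), 1) = -9*(-(4/(-1) + (⅙)*(-1))/4 - ¼*1) = -9*(-(4*(-1) - ⅙)/4 - ¼) = -9*(-(-4 - ⅙)/4 - ¼) = -9*(-¼*(-25/6) - ¼) = -9*(25/24 - ¼) = -9*19/24 = -57/8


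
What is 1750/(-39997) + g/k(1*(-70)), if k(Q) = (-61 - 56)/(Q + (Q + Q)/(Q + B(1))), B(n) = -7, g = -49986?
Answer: -166607753750/5719571 ≈ -29129.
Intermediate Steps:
k(Q) = -117/(Q + 2*Q/(-7 + Q)) (k(Q) = (-61 - 56)/(Q + (Q + Q)/(Q - 7)) = -117/(Q + (2*Q)/(-7 + Q)) = -117/(Q + 2*Q/(-7 + Q)))
1750/(-39997) + g/k(1*(-70)) = 1750/(-39997) - 49986*(-70*(-5 + 1*(-70))/(117*(7 - (-70)))) = 1750*(-1/39997) - 49986*(-70*(-5 - 70)/(117*(7 - 1*(-70)))) = -1750/39997 - 49986*1750/(39*(7 + 70)) = -1750/39997 - 49986/(117*(-1/70)*(-1/75)*77) = -1750/39997 - 49986/429/250 = -1750/39997 - 49986*250/429 = -1750/39997 - 4165500/143 = -166607753750/5719571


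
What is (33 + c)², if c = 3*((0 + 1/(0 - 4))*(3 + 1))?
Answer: 900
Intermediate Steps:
c = -3 (c = 3*((0 + 1/(-4))*4) = 3*((0 - ¼)*4) = 3*(-¼*4) = 3*(-1) = -3)
(33 + c)² = (33 - 3)² = 30² = 900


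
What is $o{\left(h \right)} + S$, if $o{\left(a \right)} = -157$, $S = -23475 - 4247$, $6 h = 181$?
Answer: $-27879$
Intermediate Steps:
$h = \frac{181}{6}$ ($h = \frac{1}{6} \cdot 181 = \frac{181}{6} \approx 30.167$)
$S = -27722$
$o{\left(h \right)} + S = -157 - 27722 = -27879$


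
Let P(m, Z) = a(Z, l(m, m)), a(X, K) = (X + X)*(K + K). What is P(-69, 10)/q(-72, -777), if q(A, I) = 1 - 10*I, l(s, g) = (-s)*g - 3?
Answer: -190560/7771 ≈ -24.522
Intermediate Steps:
l(s, g) = -3 - g*s (l(s, g) = -g*s - 3 = -3 - g*s)
a(X, K) = 4*K*X (a(X, K) = (2*X)*(2*K) = 4*K*X)
P(m, Z) = 4*Z*(-3 - m²) (P(m, Z) = 4*(-3 - m*m)*Z = 4*(-3 - m²)*Z = 4*Z*(-3 - m²))
P(-69, 10)/q(-72, -777) = (-4*10*(3 + (-69)²))/(1 - 10*(-777)) = (-4*10*(3 + 4761))/(1 + 7770) = -4*10*4764/7771 = -190560*1/7771 = -190560/7771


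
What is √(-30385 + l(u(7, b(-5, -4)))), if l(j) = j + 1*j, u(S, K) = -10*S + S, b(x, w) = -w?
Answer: I*√30511 ≈ 174.67*I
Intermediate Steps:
u(S, K) = -9*S
l(j) = 2*j (l(j) = j + j = 2*j)
√(-30385 + l(u(7, b(-5, -4)))) = √(-30385 + 2*(-9*7)) = √(-30385 + 2*(-63)) = √(-30385 - 126) = √(-30511) = I*√30511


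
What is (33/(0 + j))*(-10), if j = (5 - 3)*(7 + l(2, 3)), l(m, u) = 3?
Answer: -33/2 ≈ -16.500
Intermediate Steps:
j = 20 (j = (5 - 3)*(7 + 3) = 2*10 = 20)
(33/(0 + j))*(-10) = (33/(0 + 20))*(-10) = (33/20)*(-10) = -33/2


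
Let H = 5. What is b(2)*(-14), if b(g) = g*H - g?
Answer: -112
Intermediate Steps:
b(g) = 4*g (b(g) = g*5 - g = 5*g - g = 4*g)
b(2)*(-14) = (4*2)*(-14) = 8*(-14) = -112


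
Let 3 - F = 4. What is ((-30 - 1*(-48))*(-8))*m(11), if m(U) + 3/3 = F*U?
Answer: 1728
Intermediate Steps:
F = -1 (F = 3 - 1*4 = 3 - 4 = -1)
m(U) = -1 - U
((-30 - 1*(-48))*(-8))*m(11) = ((-30 - 1*(-48))*(-8))*(-1 - 1*11) = ((-30 + 48)*(-8))*(-1 - 11) = (18*(-8))*(-12) = -144*(-12) = 1728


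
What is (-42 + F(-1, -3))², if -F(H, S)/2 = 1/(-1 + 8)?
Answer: 87616/49 ≈ 1788.1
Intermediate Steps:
F(H, S) = -2/7 (F(H, S) = -2/(-1 + 8) = -2/7)
(-42 + F(-1, -3))² = (-42 - 2/7)² = (-296/7)² = 87616/49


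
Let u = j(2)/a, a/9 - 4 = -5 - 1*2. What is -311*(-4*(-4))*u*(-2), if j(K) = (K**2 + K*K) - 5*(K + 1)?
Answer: 69664/27 ≈ 2580.1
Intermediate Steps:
a = -27 (a = 36 + 9*(-5 - 1*2) = 36 + 9*(-5 - 2) = 36 + 9*(-7) = 36 - 63 = -27)
j(K) = -5 - 5*K + 2*K**2 (j(K) = (K**2 + K**2) - 5*(1 + K) = 2*K**2 + (-5 - 5*K) = -5 - 5*K + 2*K**2)
u = 7/27 (u = (-5 - 5*2 + 2*2**2)/(-27) = (-5 - 10 + 2*4)*(-1/27) = (-5 - 10 + 8)*(-1/27) = -7*(-1/27) = 7/27 ≈ 0.25926)
-311*(-4*(-4))*u*(-2) = -311*-4*(-4)*(7/27)*(-2) = -311*16*(7/27)*(-2) = -34832*(-2)/27 = -311*(-224/27) = 69664/27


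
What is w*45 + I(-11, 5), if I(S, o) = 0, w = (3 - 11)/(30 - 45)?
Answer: 24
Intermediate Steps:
w = 8/15 (w = -8/(-15) = -8*(-1/15) = 8/15 ≈ 0.53333)
w*45 + I(-11, 5) = (8/15)*45 + 0 = 24 + 0 = 24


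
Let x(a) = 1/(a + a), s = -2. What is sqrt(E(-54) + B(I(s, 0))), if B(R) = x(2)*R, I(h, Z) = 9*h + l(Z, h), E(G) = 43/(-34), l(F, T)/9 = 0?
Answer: 7*I*sqrt(34)/17 ≈ 2.401*I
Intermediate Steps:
l(F, T) = 0 (l(F, T) = 9*0 = 0)
E(G) = -43/34 (E(G) = 43*(-1/34) = -43/34)
x(a) = 1/(2*a)
I(h, Z) = 9*h (I(h, Z) = 9*h + 0 = 9*h)
B(R) = R/4 (B(R) = ((1/2)/2)*R = ((1/2)*(1/2))*R = R/4)
sqrt(E(-54) + B(I(s, 0))) = sqrt(-43/34 + (9*(-2))/4) = sqrt(-43/34 + (1/4)*(-18)) = sqrt(-43/34 - 9/2) = sqrt(-98/17) = 7*I*sqrt(34)/17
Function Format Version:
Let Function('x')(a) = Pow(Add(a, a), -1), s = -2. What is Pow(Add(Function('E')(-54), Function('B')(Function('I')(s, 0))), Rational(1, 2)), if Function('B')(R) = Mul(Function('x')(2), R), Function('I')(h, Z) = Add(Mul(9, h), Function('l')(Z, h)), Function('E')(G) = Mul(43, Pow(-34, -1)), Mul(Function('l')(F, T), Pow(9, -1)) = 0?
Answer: Mul(Rational(7, 17), I, Pow(34, Rational(1, 2))) ≈ Mul(2.4010, I)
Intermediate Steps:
Function('l')(F, T) = 0 (Function('l')(F, T) = Mul(9, 0) = 0)
Function('E')(G) = Rational(-43, 34) (Function('E')(G) = Mul(43, Rational(-1, 34)) = Rational(-43, 34))
Function('x')(a) = Mul(Rational(1, 2), Pow(a, -1)) (Function('x')(a) = Pow(Mul(2, a), -1) = Mul(Rational(1, 2), Pow(a, -1)))
Function('I')(h, Z) = Mul(9, h) (Function('I')(h, Z) = Add(Mul(9, h), 0) = Mul(9, h))
Function('B')(R) = Mul(Rational(1, 4), R) (Function('B')(R) = Mul(Mul(Rational(1, 2), Pow(2, -1)), R) = Mul(Mul(Rational(1, 2), Rational(1, 2)), R) = Mul(Rational(1, 4), R))
Pow(Add(Function('E')(-54), Function('B')(Function('I')(s, 0))), Rational(1, 2)) = Pow(Add(Rational(-43, 34), Mul(Rational(1, 4), Mul(9, -2))), Rational(1, 2)) = Pow(Add(Rational(-43, 34), Mul(Rational(1, 4), -18)), Rational(1, 2)) = Pow(Add(Rational(-43, 34), Rational(-9, 2)), Rational(1, 2)) = Pow(Rational(-98, 17), Rational(1, 2)) = Mul(Rational(7, 17), I, Pow(34, Rational(1, 2)))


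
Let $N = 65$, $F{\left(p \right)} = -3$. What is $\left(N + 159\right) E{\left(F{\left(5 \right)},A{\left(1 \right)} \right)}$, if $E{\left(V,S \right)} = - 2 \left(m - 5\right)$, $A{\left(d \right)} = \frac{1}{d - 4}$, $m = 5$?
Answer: $0$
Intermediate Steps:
$A{\left(d \right)} = \frac{1}{-4 + d}$
$E{\left(V,S \right)} = 0$ ($E{\left(V,S \right)} = - 2 \left(5 - 5\right) = \left(-2\right) 0 = 0$)
$\left(N + 159\right) E{\left(F{\left(5 \right)},A{\left(1 \right)} \right)} = \left(65 + 159\right) 0 = 224 \cdot 0 = 0$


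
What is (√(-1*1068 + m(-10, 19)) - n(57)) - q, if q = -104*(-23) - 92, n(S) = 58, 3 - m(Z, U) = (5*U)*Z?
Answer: -2358 + I*√115 ≈ -2358.0 + 10.724*I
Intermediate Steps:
m(Z, U) = 3 - 5*U*Z
q = 2300 (q = 2392 - 92 = 2300)
(√(-1*1068 + m(-10, 19)) - n(57)) - q = (√(-1*1068 + (3 - 5*19*(-10))) - 1*58) - 1*2300 = (√(-1068 + (3 + 950)) - 58) - 2300 = (√(-1068 + 953) - 58) - 2300 = (√(-115) - 58) - 2300 = (I*√115 - 58) - 2300 = (-58 + I*√115) - 2300 = -2358 + I*√115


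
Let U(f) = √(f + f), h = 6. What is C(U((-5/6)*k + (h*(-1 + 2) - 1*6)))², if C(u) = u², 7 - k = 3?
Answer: 400/9 ≈ 44.444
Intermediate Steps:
k = 4 (k = 7 - 1*3 = 7 - 3 = 4)
U(f) = √2*√f (U(f) = √(2*f) = √2*√f)
C(U((-5/6)*k + (h*(-1 + 2) - 1*6)))² = ((√2*√(-5/6*4 + (6*(-1 + 2) - 1*6)))²)² = ((√2*√(-5*⅙*4 + (6*1 - 6)))²)² = ((√2*√(-⅚*4 + (6 - 6)))²)² = ((√2*√(-10/3 + 0))²)² = ((√2*√(-10/3))²)² = ((√2*(I*√30/3))²)² = ((2*I*√15/3)²)² = (-20/3)² = 400/9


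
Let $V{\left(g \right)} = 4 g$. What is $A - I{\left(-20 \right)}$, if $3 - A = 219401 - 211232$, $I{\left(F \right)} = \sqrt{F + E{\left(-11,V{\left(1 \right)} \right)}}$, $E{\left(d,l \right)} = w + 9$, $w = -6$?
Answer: $-8166 - i \sqrt{17} \approx -8166.0 - 4.1231 i$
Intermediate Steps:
$E{\left(d,l \right)} = 3$ ($E{\left(d,l \right)} = -6 + 9 = 3$)
$I{\left(F \right)} = \sqrt{3 + F}$ ($I{\left(F \right)} = \sqrt{F + 3} = \sqrt{3 + F}$)
$A = -8166$ ($A = 3 - \left(219401 - 211232\right) = 3 - 8169 = -8166$)
$A - I{\left(-20 \right)} = -8166 - \sqrt{3 - 20} = -8166 - \sqrt{-17} = -8166 - i \sqrt{17}$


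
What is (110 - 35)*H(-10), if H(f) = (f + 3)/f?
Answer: 105/2 ≈ 52.500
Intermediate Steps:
H(f) = (3 + f)/f
(110 - 35)*H(-10) = (110 - 35)*((3 - 10)/(-10)) = 75*(-1/10*(-7)) = 75*(7/10) = 105/2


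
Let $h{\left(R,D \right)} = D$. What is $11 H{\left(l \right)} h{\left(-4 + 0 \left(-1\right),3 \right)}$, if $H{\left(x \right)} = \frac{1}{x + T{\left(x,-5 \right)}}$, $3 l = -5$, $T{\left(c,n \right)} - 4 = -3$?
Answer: $- \frac{99}{2} \approx -49.5$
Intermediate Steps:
$T{\left(c,n \right)} = 1$ ($T{\left(c,n \right)} = 4 - 3 = 1$)
$l = - \frac{5}{3}$ ($l = \frac{1}{3} \left(-5\right) = - \frac{5}{3} \approx -1.6667$)
$H{\left(x \right)} = \frac{1}{1 + x}$ ($H{\left(x \right)} = \frac{1}{x + 1} = \frac{1}{1 + x}$)
$11 H{\left(l \right)} h{\left(-4 + 0 \left(-1\right),3 \right)} = \frac{11}{1 - \frac{5}{3}} \cdot 3 = \frac{11}{- \frac{2}{3}} \cdot 3 = 11 \left(- \frac{3}{2}\right) 3 = \left(- \frac{33}{2}\right) 3 = - \frac{99}{2}$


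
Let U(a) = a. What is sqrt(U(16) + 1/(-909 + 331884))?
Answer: sqrt(7789829071)/22065 ≈ 4.0000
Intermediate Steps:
sqrt(U(16) + 1/(-909 + 331884)) = sqrt(16 + 1/(-909 + 331884)) = sqrt(16 + 1/330975) = sqrt(5295601/330975) = sqrt(7789829071)/22065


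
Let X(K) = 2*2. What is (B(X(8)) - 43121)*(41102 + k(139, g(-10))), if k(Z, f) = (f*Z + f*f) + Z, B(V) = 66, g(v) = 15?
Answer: -1875088305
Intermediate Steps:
X(K) = 4
k(Z, f) = Z + f² + Z*f (k(Z, f) = (Z*f + f²) + Z = (f² + Z*f) + Z = Z + f² + Z*f)
(B(X(8)) - 43121)*(41102 + k(139, g(-10))) = (66 - 43121)*(41102 + (139 + 15² + 139*15)) = -43055*(41102 + (139 + 225 + 2085)) = -43055*(41102 + 2449) = -43055*43551 = -1875088305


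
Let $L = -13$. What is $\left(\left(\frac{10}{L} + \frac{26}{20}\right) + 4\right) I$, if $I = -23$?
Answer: $- \frac{13547}{130} \approx -104.21$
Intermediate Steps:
$\left(\left(\frac{10}{L} + \frac{26}{20}\right) + 4\right) I = \left(\left(\frac{10}{-13} + \frac{26}{20}\right) + 4\right) \left(-23\right) = \left(\left(10 \left(- \frac{1}{13}\right) + 26 \cdot \frac{1}{20}\right) + 4\right) \left(-23\right) = \left(\left(- \frac{10}{13} + \frac{13}{10}\right) + 4\right) \left(-23\right) = \left(\frac{69}{130} + 4\right) \left(-23\right) = \frac{589}{130} \left(-23\right) = - \frac{13547}{130}$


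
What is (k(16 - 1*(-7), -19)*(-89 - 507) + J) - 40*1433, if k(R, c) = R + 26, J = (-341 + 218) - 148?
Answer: -86795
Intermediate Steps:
J = -271 (J = -123 - 148 = -271)
k(R, c) = 26 + R
(k(16 - 1*(-7), -19)*(-89 - 507) + J) - 40*1433 = ((26 + (16 - 1*(-7)))*(-89 - 507) - 271) - 40*1433 = ((26 + (16 + 7))*(-596) - 271) - 1*57320 = ((26 + 23)*(-596) - 271) - 57320 = (49*(-596) - 271) - 57320 = (-29204 - 271) - 57320 = -29475 - 57320 = -86795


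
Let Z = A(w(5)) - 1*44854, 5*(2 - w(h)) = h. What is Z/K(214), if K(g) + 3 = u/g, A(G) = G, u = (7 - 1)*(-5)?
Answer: 1599757/112 ≈ 14284.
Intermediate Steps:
u = -30 (u = 6*(-5) = -30)
w(h) = 2 - h/5
Z = -44853 (Z = (2 - ⅕*5) - 1*44854 = (2 - 1) - 44854 = 1 - 44854 = -44853)
K(g) = -3 - 30/g
Z/K(214) = -44853/(-3 - 30/214) = -44853/(-3 - 30*1/214) = -44853/(-3 - 15/107) = -44853/(-336/107) = -44853*(-107/336) = 1599757/112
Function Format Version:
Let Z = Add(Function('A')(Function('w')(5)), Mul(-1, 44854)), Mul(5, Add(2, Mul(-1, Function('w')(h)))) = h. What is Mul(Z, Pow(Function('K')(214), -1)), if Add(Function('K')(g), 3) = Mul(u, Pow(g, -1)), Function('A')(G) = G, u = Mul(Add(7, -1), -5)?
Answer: Rational(1599757, 112) ≈ 14284.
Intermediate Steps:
u = -30 (u = Mul(6, -5) = -30)
Function('w')(h) = Add(2, Mul(Rational(-1, 5), h))
Z = -44853 (Z = Add(Add(2, Mul(Rational(-1, 5), 5)), Mul(-1, 44854)) = Add(Add(2, -1), -44854) = Add(1, -44854) = -44853)
Function('K')(g) = Add(-3, Mul(-30, Pow(g, -1)))
Mul(Z, Pow(Function('K')(214), -1)) = Mul(-44853, Pow(Add(-3, Mul(-30, Pow(214, -1))), -1)) = Mul(-44853, Pow(Add(-3, Mul(-30, Rational(1, 214))), -1)) = Mul(-44853, Pow(Add(-3, Rational(-15, 107)), -1)) = Mul(-44853, Pow(Rational(-336, 107), -1)) = Mul(-44853, Rational(-107, 336)) = Rational(1599757, 112)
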